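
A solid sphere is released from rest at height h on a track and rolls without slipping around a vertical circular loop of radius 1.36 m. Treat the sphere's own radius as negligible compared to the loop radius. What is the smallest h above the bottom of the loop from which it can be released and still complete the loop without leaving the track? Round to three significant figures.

h_min ≈ 3.67 m

The moment of inertia is (2/5)MR², giving k ≡ I/(MR²) = 0.4.
At the top of the loop, the minimum-contact condition is Mg = Mv_top²/r, so v_top² = gr.
With ω = v/R, the kinetic energy at speed v is ½(1+k)Mv² = (7/10)Mv².
Energy conservation from release (height h) to the top (height 2r): Mgh = Mg(2r) + (7/10)M·gr.
Thus h_min = 2r + (1+k)r/2 = r(2 + 1.4/2) = 1.36 × 2.7 ≈ 3.67 m.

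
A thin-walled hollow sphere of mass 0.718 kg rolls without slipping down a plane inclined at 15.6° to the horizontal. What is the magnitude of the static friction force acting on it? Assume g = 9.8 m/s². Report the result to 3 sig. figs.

With I = (2/3)MR², the ratio k = I/(MR²) is 2/3.
Newton's second law down the slope: Mg sinθ − f = Ma. The torque equation fR = Iα (with α = a/R) gives f = kMa.
Combining, a = g sinθ/(1+k) and f = kMa = kMg sinθ/(1+k).
f = (2/3) × 0.718 × 9.8 × sin15.6° / 1.667 ≈ 0.757 N.

f ≈ 0.757 N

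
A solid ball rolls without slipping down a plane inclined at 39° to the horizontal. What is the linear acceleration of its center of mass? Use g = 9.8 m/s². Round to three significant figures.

Here I = (2/5)MR², so the shape factor k = I/(MR²) = 0.4.
Newton's second law down the slope: Mg sinθ − f = Ma. The torque equation fR = Iα (with α = a/R) gives f = kMa.
Eliminating f: Mg sinθ = (1+k)Ma, so a = g sinθ/(1+k) = 9.8 × sin39° / 1.4 ≈ 4.41 m/s².

a ≈ 4.41 m/s²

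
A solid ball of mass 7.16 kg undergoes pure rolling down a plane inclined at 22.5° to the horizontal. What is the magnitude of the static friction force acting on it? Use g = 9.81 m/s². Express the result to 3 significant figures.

With I = (2/5)MR², the ratio k = I/(MR²) is 0.4.
Translational: Mg sinθ − f = Ma. Rotational about the CM: fR = Iα = kMRa, so f = kMa.
Combining, a = g sinθ/(1+k) and f = kMa = kMg sinθ/(1+k).
f = 0.4 × 7.16 × 9.81 × sin22.5° / 1.4 ≈ 7.68 N.

f ≈ 7.68 N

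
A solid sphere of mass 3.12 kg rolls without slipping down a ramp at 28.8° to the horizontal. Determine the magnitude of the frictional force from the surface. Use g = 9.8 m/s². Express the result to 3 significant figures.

f ≈ 4.21 N

With I = (2/5)MR², the ratio k = I/(MR²) is 0.4.
Newton's second law down the slope: Mg sinθ − f = Ma. The torque equation fR = Iα (with α = a/R) gives f = kMa.
Combining, a = g sinθ/(1+k) and f = kMa = kMg sinθ/(1+k).
f = 0.4 × 3.12 × 9.8 × sin28.8° / 1.4 ≈ 4.21 N.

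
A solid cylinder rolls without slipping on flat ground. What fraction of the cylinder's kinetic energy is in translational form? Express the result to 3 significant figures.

The moment of inertia is (1/2)MR², giving k ≡ I/(MR²) = 0.5.
With ω = v/R, KE_trans = ½Mv² and KE_rot = ½Iω² = ½kMv², so KE_total = ½(1+k)Mv².
The translational fraction is therefore 1/(1+k) = 1/1.5 ≈ 0.667.

fraction ≈ 0.667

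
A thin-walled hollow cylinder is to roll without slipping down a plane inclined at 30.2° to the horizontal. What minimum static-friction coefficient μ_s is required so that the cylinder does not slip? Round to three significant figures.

μ_min ≈ 0.291

With I = MR², the ratio k = I/(MR²) is 1.
Along the incline Mg sinθ − f = Ma, and torque about the center fR = Iα = kMR²(a/R) gives f = kMa.
These give a = g sinθ/(1+k) and the required friction f = kMg sinθ/(1+k).
With N = Mg cosθ, the no-slip condition f ≤ μN gives μ_min = f/N = k tanθ/(1+k).
μ_min = 1 × tan30.2° / 2 ≈ 0.291.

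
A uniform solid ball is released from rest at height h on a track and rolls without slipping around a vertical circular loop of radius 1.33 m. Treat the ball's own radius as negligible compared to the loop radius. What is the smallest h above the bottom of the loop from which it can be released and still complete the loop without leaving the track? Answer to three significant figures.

h_min ≈ 3.59 m

The moment of inertia is (2/5)MR², giving k ≡ I/(MR²) = 0.4.
At the top of the loop, the minimum-contact condition is Mg = Mv_top²/r, so v_top² = gr.
With ω = v/R, the kinetic energy at speed v is ½(1+k)Mv² = (7/10)Mv².
Energy conservation from release (height h) to the top (height 2r): Mgh = Mg(2r) + (7/10)M·gr.
Thus h_min = 2r + (1+k)r/2 = r(2 + 1.4/2) = 1.33 × 2.7 ≈ 3.59 m.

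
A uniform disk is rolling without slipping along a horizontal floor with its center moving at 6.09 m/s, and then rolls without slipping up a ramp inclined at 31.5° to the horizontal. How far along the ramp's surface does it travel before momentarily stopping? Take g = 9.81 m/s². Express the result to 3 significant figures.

The moment of inertia is (1/2)MR², giving k ≡ I/(MR²) = 0.5.
Since it rolls without slipping, ω = v/R and KE = ½Mv² + ½Iω² = ½(1+k)Mv² = (3/4)Mv².
Setting this equal to Mgh gives the vertical rise h = (1+k)v₀²/(2g) = 1.5×6.09²/(2×9.81) = 2.835 m.
Along the incline, d = h/sinθ = 2.835/sin31.5° ≈ 5.43 m.

d ≈ 5.43 m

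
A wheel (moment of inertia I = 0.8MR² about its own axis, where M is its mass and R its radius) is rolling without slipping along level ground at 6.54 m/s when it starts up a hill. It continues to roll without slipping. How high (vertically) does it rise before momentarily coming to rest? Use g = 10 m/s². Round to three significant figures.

h ≈ 3.85 m

Here I = 0.8MR², so the shape factor k = I/(MR²) = 0.8.
Since it rolls without slipping, ω = v/R and KE = ½Mv² + ½Iω² = ½(1+k)Mv² = (9/10)Mv².
At the top the kinetic energy is zero, so (9/10)Mv₀² = Mgh.
Thus h = (1+k)v₀²/(2g) = 1.8 × 6.54² / (2 × 10) ≈ 3.85 m.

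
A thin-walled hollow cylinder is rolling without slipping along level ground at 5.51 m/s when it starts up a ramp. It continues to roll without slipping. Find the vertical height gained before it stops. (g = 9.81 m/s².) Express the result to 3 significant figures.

With I = MR², the ratio k = I/(MR²) is 1.
The rolling condition ω = v/R makes the rotational term ½I(v/R)² = ½kMv², so KE_total = ½(1+k)Mv² = Mv².
At the top the kinetic energy is zero, so Mv₀² = Mgh.
Thus h = (1+k)v₀²/(2g) = 2 × 5.51² / (2 × 9.81) ≈ 3.09 m.

h ≈ 3.09 m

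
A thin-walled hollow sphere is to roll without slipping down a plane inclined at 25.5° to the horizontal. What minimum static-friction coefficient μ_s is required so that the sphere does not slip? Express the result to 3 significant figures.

μ_min ≈ 0.191

The moment of inertia is (2/3)MR², giving k ≡ I/(MR²) = 2/3.
Along the incline Mg sinθ − f = Ma, and torque about the center fR = Iα = kMR²(a/R) gives f = kMa.
These give a = g sinθ/(1+k) and the required friction f = kMg sinθ/(1+k).
With N = Mg cosθ, the no-slip condition f ≤ μN gives μ_min = f/N = k tanθ/(1+k).
μ_min = (2/3) × tan25.5° / 1.667 ≈ 0.191.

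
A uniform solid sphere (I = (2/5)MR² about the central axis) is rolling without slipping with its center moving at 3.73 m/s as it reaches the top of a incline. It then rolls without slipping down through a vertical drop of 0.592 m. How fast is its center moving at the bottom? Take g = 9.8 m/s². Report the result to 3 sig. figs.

The moment of inertia is (2/5)MR², giving k ≡ I/(MR²) = 0.4.
Rolling without slipping gives ω = v/R, so the total kinetic energy is ½Mv² + ½Iω² = ½(1+k)Mv² = (7/10)Mv².
Energy conservation: (7/10)Mv₀² + Mgh = (7/10)Mv², so v² = v₀² + 2gh/(1+k).
v = √(3.73² + 2×9.8×0.592/1.4) = √22.2 ≈ 4.71 m/s.

v ≈ 4.71 m/s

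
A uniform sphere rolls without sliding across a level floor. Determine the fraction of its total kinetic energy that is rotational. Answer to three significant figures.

Here I = (2/5)MR², so the shape factor k = I/(MR²) = 0.4.
With ω = v/R, KE_trans = ½Mv² and KE_rot = ½Iω² = ½kMv², so KE_total = ½(1+k)Mv².
The rotational fraction is therefore k/(1+k) = 0.4/1.4 ≈ 0.286.

fraction ≈ 0.286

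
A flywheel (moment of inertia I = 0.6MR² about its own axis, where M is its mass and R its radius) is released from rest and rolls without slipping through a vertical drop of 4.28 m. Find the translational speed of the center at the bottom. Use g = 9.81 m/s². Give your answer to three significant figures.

v ≈ 7.24 m/s

For this body I = 0.6MR², i.e. k = I/(MR²) = 0.6.
Since it rolls without slipping, ω = v/R and KE = ½Mv² + ½Iω² = ½(1+k)Mv² = (4/5)Mv².
Setting Mgh = (4/5)Mv² gives v = √(2gh/(1+k)) = √(2·9.81·4.28/1.6) ≈ 7.24 m/s.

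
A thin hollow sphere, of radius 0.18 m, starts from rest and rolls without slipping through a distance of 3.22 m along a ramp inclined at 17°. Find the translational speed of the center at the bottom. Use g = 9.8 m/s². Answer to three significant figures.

The moment of inertia is (2/3)MR², giving k ≡ I/(MR²) = 2/3.
Pure rolling means v = ωR; then KE = ½Mv² + ½I(v/R)² = ½(1+k)Mv² = (5/6)Mv².
The vertical drop is h = L sinθ = 3.22 × sin17° = 0.9414 m.
Energy conservation: Mgh = (5/6)Mv², so v = √(2gh/(1+k)) = √(2 × 9.8 × 0.9414 / 1.667) ≈ 3.33 m/s.

v ≈ 3.33 m/s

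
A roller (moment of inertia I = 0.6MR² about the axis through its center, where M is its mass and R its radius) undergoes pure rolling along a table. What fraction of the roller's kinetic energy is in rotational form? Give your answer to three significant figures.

fraction ≈ 0.375

With I = 0.6MR², the ratio k = I/(MR²) is 0.6.
With ω = v/R, KE_trans = ½Mv² and KE_rot = ½Iω² = ½kMv², so KE_total = ½(1+k)Mv².
The rotational fraction is therefore k/(1+k) = 0.6/1.6 ≈ 0.375.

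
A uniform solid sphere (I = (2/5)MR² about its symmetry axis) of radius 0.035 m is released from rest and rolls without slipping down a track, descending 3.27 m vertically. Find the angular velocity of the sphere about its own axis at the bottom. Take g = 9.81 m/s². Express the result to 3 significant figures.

ω ≈ 193 rad/s

Here I = (2/5)MR², so the shape factor k = I/(MR²) = 0.4.
Rolling without slipping gives ω = v/R, so the total kinetic energy is ½Mv² + ½Iω² = ½(1+k)Mv² = (7/10)Mv².
Energy conservation Mgh = ½(1+k)Mv² gives v = √(2gh/(1+k)) = √(2 × 9.81 × 3.27 / 1.4) = 6.77 m/s.
Then ω = v/R = 6.77 / 0.035 ≈ 193 rad/s.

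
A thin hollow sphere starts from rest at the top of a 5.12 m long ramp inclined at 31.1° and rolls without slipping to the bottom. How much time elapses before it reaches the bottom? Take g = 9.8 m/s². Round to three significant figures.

t ≈ 1.84 s

With I = (2/3)MR², the ratio k = I/(MR²) is 2/3.
Along the incline Mg sinθ − f = Ma, and torque about the center fR = Iα = kMR²(a/R) gives f = kMa.
Hence a = g sinθ/(1+k) = 9.8×sin31.1°/1.667 = 3.037 m/s².
Starting from rest, L = ½at², so t = √(2L/a) = √(2×5.12/3.037) ≈ 1.84 s.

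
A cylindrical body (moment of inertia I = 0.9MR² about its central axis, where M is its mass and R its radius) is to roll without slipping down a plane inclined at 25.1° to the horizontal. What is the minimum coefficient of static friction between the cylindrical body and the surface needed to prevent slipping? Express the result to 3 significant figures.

μ_min ≈ 0.222

For this body I = 0.9MR², i.e. k = I/(MR²) = 0.9.
Newton's second law down the slope: Mg sinθ − f = Ma. The torque equation fR = Iα (with α = a/R) gives f = kMa.
These give a = g sinθ/(1+k) and the required friction f = kMg sinθ/(1+k).
The normal force is N = Mg cosθ, so μ_min = f/N = k tanθ/(1+k).
μ_min = 0.9 × tan25.1° / 1.9 ≈ 0.222.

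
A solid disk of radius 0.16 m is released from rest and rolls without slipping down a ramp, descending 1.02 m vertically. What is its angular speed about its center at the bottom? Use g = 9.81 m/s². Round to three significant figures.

ω ≈ 22.8 rad/s

Here I = (1/2)MR², so the shape factor k = I/(MR²) = 0.5.
Since it rolls without slipping, ω = v/R and KE = ½Mv² + ½Iω² = ½(1+k)Mv² = (3/4)Mv².
Energy conservation Mgh = ½(1+k)Mv² gives v = √(2gh/(1+k)) = √(2 × 9.81 × 1.02 / 1.5) = 3.653 m/s.
The angular speed follows from ω = v/R = 3.653/0.16 ≈ 22.8 rad/s.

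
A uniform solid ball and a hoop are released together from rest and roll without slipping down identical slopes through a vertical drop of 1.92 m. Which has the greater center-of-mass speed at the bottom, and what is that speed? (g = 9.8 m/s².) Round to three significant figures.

the uniform solid ball, at v ≈ 5.18 m/s

For rolling without slipping, Mgh = ½(1+k)Mv² where k = I/(MR²), so v = √(2gh/(1+k)).
Uniform solid ball: k = 0.4, giving v = √(2×9.8×1.92/1.4) = 5.185 m/s.
Hoop: k = 1, giving v = √(2×9.8×1.92/2) = 4.338 m/s.
The smaller k wins: the uniform solid ball, at ≈ 5.18 m/s.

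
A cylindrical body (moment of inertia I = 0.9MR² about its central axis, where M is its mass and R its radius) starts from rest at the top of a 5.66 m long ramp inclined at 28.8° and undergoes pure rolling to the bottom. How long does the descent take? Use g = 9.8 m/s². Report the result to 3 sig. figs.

The moment of inertia is 0.9MR², giving k ≡ I/(MR²) = 0.9.
Translational: Mg sinθ − f = Ma. Rotational about the CM: fR = Iα = kMRa, so f = kMa.
Hence a = g sinθ/(1+k) = 9.8×sin28.8°/1.9 = 2.485 m/s².
With constant a from rest, t = √(2L/a) = √(2·5.66/2.485) ≈ 2.13 s.

t ≈ 2.13 s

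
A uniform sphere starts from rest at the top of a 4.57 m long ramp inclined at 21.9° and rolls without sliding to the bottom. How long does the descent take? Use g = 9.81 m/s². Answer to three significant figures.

t ≈ 1.87 s

For this body I = (2/5)MR², i.e. k = I/(MR²) = 0.4.
Newton's second law down the slope: Mg sinθ − f = Ma. The torque equation fR = Iα (with α = a/R) gives f = kMa.
Hence a = g sinθ/(1+k) = 9.81×sin21.9°/1.4 = 2.614 m/s².
Starting from rest, L = ½at², so t = √(2L/a) = √(2×4.57/2.614) ≈ 1.87 s.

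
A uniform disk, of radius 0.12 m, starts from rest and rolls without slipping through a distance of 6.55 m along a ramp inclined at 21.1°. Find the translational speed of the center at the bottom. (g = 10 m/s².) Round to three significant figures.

With I = (1/2)MR², the ratio k = I/(MR²) is 0.5.
Pure rolling means v = ωR; then KE = ½Mv² + ½I(v/R)² = ½(1+k)Mv² = (3/4)Mv².
The vertical drop is h = L sinθ = 6.55 × sin21.1° = 2.358 m.
Energy conservation: Mgh = (3/4)Mv², so v = √(2gh/(1+k)) = √(2 × 10 × 2.358 / 1.5) ≈ 5.61 m/s.

v ≈ 5.61 m/s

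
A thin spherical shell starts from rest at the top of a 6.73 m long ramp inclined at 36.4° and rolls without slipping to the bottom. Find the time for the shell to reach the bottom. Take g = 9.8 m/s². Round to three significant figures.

t ≈ 1.96 s

Here I = (2/3)MR², so the shape factor k = I/(MR²) = 2/3.
Translational: Mg sinθ − f = Ma. Rotational about the CM: fR = Iα = kMRa, so f = kMa.
Hence a = g sinθ/(1+k) = 9.8×sin36.4°/1.667 = 3.489 m/s².
With constant a from rest, t = √(2L/a) = √(2·6.73/3.489) ≈ 1.96 s.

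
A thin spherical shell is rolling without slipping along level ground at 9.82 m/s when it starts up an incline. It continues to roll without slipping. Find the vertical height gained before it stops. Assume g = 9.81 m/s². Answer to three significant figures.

h ≈ 8.19 m

The moment of inertia is (2/3)MR², giving k ≡ I/(MR²) = 2/3.
Pure rolling means v = ωR; then KE = ½Mv² + ½I(v/R)² = ½(1+k)Mv² = (5/6)Mv².
All of this converts to potential energy at the highest point: (5/6)Mv₀² = Mgh.
Thus h = (1+k)v₀²/(2g) = 1.667 × 9.82² / (2 × 9.81) ≈ 8.19 m.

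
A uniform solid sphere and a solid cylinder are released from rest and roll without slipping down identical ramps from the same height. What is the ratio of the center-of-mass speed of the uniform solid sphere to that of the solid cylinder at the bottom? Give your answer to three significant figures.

Each satisfies Mgh = ½(1+k)Mv² with k = I/(MR²), so v ∝ 1/√(1+k).
For the uniform solid sphere k = 0.4; for the solid cylinder k = 0.5.
v₁/v₂ = √((1+k₂)/(1+k₁)) = √(1.5/1.4) ≈ 1.04.

v_ratio ≈ 1.04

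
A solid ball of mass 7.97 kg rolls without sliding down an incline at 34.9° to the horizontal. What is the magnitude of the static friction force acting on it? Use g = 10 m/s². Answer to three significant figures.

f ≈ 13.0 N

The moment of inertia is (2/5)MR², giving k ≡ I/(MR²) = 0.4.
Along the incline Mg sinθ − f = Ma, and torque about the center fR = Iα = kMR²(a/R) gives f = kMa.
Combining, a = g sinθ/(1+k) and f = kMa = kMg sinθ/(1+k).
f = 0.4 × 7.97 × 10 × sin34.9° / 1.4 ≈ 13.0 N.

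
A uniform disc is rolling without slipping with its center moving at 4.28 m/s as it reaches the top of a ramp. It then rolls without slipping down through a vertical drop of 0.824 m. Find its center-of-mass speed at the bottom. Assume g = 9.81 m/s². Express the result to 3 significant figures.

v ≈ 5.39 m/s

The moment of inertia is (1/2)MR², giving k ≡ I/(MR²) = 0.5.
Since it rolls without slipping, ω = v/R and KE = ½Mv² + ½Iω² = ½(1+k)Mv² = (3/4)Mv².
Conserving energy between top and bottom: (3/4)Mv² = (3/4)Mv₀² + Mgh, hence v² = v₀² + 2gh/(1+k).
v = √(4.28² + 2×9.81×0.824/1.5) = √29.1 ≈ 5.39 m/s.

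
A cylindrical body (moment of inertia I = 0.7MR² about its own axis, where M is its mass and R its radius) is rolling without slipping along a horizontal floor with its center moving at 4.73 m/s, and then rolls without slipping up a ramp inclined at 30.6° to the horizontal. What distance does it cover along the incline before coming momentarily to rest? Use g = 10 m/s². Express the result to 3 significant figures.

With I = 0.7MR², the ratio k = I/(MR²) is 0.7.
Rolling without slipping gives ω = v/R, so the total kinetic energy is ½Mv² + ½Iω² = ½(1+k)Mv² = (17/20)Mv².
Setting this equal to Mgh gives the vertical rise h = (1+k)v₀²/(2g) = 1.7×4.73²/(2×10) = 1.902 m.
Along the incline, d = h/sinθ = 1.902/sin30.6° ≈ 3.74 m.

d ≈ 3.74 m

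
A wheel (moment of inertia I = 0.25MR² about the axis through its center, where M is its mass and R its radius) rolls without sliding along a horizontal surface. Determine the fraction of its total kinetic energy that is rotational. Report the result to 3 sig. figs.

For this body I = 0.25MR², i.e. k = I/(MR²) = 0.25.
Since ω = v/R, the translational part is ½Mv² and the rotational part is ½I(v/R)² = ½kMv²; the total is ½(1+k)Mv².
The rotational fraction is therefore k/(1+k) = 0.25/1.25 ≈ 0.200.

fraction ≈ 0.200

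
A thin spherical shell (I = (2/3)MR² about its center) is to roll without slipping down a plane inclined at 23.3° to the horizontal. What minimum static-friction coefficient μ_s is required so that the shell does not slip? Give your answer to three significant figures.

Here I = (2/3)MR², so the shape factor k = I/(MR²) = 2/3.
Newton's second law down the slope: Mg sinθ − f = Ma. The torque equation fR = Iα (with α = a/R) gives f = kMa.
These give a = g sinθ/(1+k) and the required friction f = kMg sinθ/(1+k).
The normal force is N = Mg cosθ, so μ_min = f/N = k tanθ/(1+k).
μ_min = (2/3) × tan23.3° / 1.667 ≈ 0.172.

μ_min ≈ 0.172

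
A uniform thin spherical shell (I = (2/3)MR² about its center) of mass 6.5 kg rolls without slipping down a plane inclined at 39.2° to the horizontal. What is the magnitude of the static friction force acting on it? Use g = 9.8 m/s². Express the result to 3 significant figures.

f ≈ 16.1 N

For this body I = (2/3)MR², i.e. k = I/(MR²) = 2/3.
Along the incline Mg sinθ − f = Ma, and torque about the center fR = Iα = kMR²(a/R) gives f = kMa.
Combining, a = g sinθ/(1+k) and f = kMa = kMg sinθ/(1+k).
f = (2/3) × 6.5 × 9.8 × sin39.2° / 1.667 ≈ 16.1 N.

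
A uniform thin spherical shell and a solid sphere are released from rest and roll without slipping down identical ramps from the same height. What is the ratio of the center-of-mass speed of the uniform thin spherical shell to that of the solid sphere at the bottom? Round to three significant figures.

v_ratio ≈ 0.917

Each satisfies Mgh = ½(1+k)Mv² with k = I/(MR²), so v ∝ 1/√(1+k).
For the uniform thin spherical shell k = 2/3; for the solid sphere k = 0.4.
v₁/v₂ = √((1+k₂)/(1+k₁)) = √(1.4/1.667) ≈ 0.917.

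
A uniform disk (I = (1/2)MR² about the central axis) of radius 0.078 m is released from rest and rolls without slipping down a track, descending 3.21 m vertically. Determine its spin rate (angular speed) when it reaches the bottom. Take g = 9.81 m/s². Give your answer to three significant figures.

ω ≈ 83.1 rad/s

For this body I = (1/2)MR², i.e. k = I/(MR²) = 0.5.
Since it rolls without slipping, ω = v/R and KE = ½Mv² + ½Iω² = ½(1+k)Mv² = (3/4)Mv².
Energy conservation Mgh = ½(1+k)Mv² gives v = √(2gh/(1+k)) = √(2 × 9.81 × 3.21 / 1.5) = 6.48 m/s.
The angular speed follows from ω = v/R = 6.48/0.078 ≈ 83.1 rad/s.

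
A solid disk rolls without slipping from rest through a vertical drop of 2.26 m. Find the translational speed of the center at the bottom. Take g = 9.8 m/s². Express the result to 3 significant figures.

With I = (1/2)MR², the ratio k = I/(MR²) is 0.5.
The rolling condition ω = v/R makes the rotational term ½I(v/R)² = ½kMv², so KE_total = ½(1+k)Mv² = (3/4)Mv².
Setting Mgh = (3/4)Mv² gives v = √(2gh/(1+k)) = √(2·9.8·2.26/1.5) ≈ 5.43 m/s.

v ≈ 5.43 m/s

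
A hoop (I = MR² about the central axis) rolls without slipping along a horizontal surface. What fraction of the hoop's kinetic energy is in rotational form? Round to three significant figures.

fraction ≈ 0.500

For this body I = MR², i.e. k = I/(MR²) = 1.
Since ω = v/R, the translational part is ½Mv² and the rotational part is ½I(v/R)² = ½kMv²; the total is ½(1+k)Mv².
The rotational fraction is therefore k/(1+k) = 1/2 ≈ 0.500.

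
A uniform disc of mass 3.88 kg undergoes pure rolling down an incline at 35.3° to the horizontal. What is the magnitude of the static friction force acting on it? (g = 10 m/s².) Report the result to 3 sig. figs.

Here I = (1/2)MR², so the shape factor k = I/(MR²) = 0.5.
Along the incline Mg sinθ − f = Ma, and torque about the center fR = Iα = kMR²(a/R) gives f = kMa.
Combining, a = g sinθ/(1+k) and f = kMa = kMg sinθ/(1+k).
f = 0.5 × 3.88 × 10 × sin35.3° / 1.5 ≈ 7.47 N.

f ≈ 7.47 N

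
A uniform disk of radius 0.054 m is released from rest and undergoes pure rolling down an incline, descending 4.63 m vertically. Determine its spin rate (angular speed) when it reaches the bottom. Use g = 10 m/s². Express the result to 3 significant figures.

ω ≈ 146 rad/s

Here I = (1/2)MR², so the shape factor k = I/(MR²) = 0.5.
Since it rolls without slipping, ω = v/R and KE = ½Mv² + ½Iω² = ½(1+k)Mv² = (3/4)Mv².
Energy conservation Mgh = ½(1+k)Mv² gives v = √(2gh/(1+k)) = √(2 × 10 × 4.63 / 1.5) = 7.857 m/s.
Then ω = v/R = 7.857 / 0.054 ≈ 146 rad/s.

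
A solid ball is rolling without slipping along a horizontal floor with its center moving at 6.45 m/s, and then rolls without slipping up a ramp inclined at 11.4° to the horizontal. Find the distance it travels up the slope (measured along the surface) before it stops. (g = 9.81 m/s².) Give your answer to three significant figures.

With I = (2/5)MR², the ratio k = I/(MR²) is 0.4.
Since it rolls without slipping, ω = v/R and KE = ½Mv² + ½Iω² = ½(1+k)Mv² = (7/10)Mv².
Setting this equal to Mgh gives the vertical rise h = (1+k)v₀²/(2g) = 1.4×6.45²/(2×9.81) = 2.969 m.
The distance along the slope is d = h/sinθ = 2.969/sin11.4° ≈ 15.0 m.

d ≈ 15.0 m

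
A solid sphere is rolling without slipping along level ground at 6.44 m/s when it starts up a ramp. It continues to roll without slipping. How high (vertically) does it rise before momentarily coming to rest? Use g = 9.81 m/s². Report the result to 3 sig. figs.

h ≈ 2.96 m

With I = (2/5)MR², the ratio k = I/(MR²) is 0.4.
Rolling without slipping gives ω = v/R, so the total kinetic energy is ½Mv² + ½Iω² = ½(1+k)Mv² = (7/10)Mv².
At the top the kinetic energy is zero, so (7/10)Mv₀² = Mgh.
Thus h = (1+k)v₀²/(2g) = 1.4 × 6.44² / (2 × 9.81) ≈ 2.96 m.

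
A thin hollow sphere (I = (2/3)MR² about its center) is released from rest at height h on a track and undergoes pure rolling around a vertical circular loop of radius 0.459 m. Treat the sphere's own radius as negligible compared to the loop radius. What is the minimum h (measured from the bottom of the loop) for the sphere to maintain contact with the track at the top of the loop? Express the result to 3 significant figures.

h_min ≈ 1.30 m

For this body I = (2/3)MR², i.e. k = I/(MR²) = 2/3.
At the top, contact is just lost when gravity alone supplies the centripetal force: Mg = Mv_top²/r, i.e. v_top² = gr.
With ω = v/R, the kinetic energy at speed v is ½(1+k)Mv² = (5/6)Mv².
Energy conservation from release (height h) to the top (height 2r): Mgh = Mg(2r) + (5/6)M·gr.
Thus h_min = 2r + (1+k)r/2 = r(2 + 1.667/2) = 0.459 × 2.833 ≈ 1.30 m.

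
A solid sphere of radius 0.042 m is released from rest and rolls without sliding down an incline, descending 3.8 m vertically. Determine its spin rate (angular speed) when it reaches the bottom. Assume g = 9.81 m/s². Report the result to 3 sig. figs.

With I = (2/5)MR², the ratio k = I/(MR²) is 0.4.
The rolling condition ω = v/R makes the rotational term ½I(v/R)² = ½kMv², so KE_total = ½(1+k)Mv² = (7/10)Mv².
Energy conservation Mgh = ½(1+k)Mv² gives v = √(2gh/(1+k)) = √(2 × 9.81 × 3.8 / 1.4) = 7.298 m/s.
The angular speed follows from ω = v/R = 7.298/0.042 ≈ 174 rad/s.

ω ≈ 174 rad/s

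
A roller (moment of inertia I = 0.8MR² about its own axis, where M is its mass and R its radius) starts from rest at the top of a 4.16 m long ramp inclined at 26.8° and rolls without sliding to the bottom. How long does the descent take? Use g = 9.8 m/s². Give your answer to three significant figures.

The moment of inertia is 0.8MR², giving k ≡ I/(MR²) = 0.8.
Newton's second law down the slope: Mg sinθ − f = Ma. The torque equation fR = Iα (with α = a/R) gives f = kMa.
Hence a = g sinθ/(1+k) = 9.8×sin26.8°/1.8 = 2.455 m/s².
With constant a from rest, t = √(2L/a) = √(2·4.16/2.455) ≈ 1.84 s.

t ≈ 1.84 s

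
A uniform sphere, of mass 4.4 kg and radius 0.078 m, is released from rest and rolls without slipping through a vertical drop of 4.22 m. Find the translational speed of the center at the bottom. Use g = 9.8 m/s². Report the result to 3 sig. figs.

v ≈ 7.69 m/s

Here I = (2/5)MR², so the shape factor k = I/(MR²) = 0.4.
Since it rolls without slipping, ω = v/R and KE = ½Mv² + ½Iω² = ½(1+k)Mv² = (7/10)Mv².
Setting Mgh = (7/10)Mv² gives v = √(2gh/(1+k)) = √(2·9.8·4.22/1.4) ≈ 7.69 m/s.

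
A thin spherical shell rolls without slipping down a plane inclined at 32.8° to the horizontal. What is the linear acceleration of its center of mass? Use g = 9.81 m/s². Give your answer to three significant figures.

a ≈ 3.19 m/s²

With I = (2/3)MR², the ratio k = I/(MR²) is 2/3.
Newton's second law down the slope: Mg sinθ − f = Ma. The torque equation fR = Iα (with α = a/R) gives f = kMa.
Eliminating f: Mg sinθ = (1+k)Ma, so a = g sinθ/(1+k) = 9.81 × sin32.8° / 1.667 ≈ 3.19 m/s².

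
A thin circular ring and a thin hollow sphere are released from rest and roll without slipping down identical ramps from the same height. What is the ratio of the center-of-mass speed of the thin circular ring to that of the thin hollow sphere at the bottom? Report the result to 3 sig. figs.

v_ratio ≈ 0.913

Each satisfies Mgh = ½(1+k)Mv² with k = I/(MR²), so v ∝ 1/√(1+k).
For the thin circular ring k = 1; for the thin hollow sphere k = 2/3.
v₁/v₂ = √((1+k₂)/(1+k₁)) = √(1.667/2) ≈ 0.913.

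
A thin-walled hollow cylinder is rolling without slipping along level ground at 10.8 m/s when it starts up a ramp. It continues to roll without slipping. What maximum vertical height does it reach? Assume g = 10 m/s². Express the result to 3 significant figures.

With I = MR², the ratio k = I/(MR²) is 1.
The rolling condition ω = v/R makes the rotational term ½I(v/R)² = ½kMv², so KE_total = ½(1+k)Mv² = Mv².
All of this converts to potential energy at the highest point: Mv₀² = Mgh.
Thus h = (1+k)v₀²/(2g) = 2 × 10.8² / (2 × 10) ≈ 11.7 m.

h ≈ 11.7 m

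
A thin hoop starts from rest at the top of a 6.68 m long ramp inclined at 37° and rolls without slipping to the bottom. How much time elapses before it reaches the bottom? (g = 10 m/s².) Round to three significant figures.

The moment of inertia is MR², giving k ≡ I/(MR²) = 1.
Translational: Mg sinθ − f = Ma. Rotational about the CM: fR = Iα = kMRa, so f = kMa.
Hence a = g sinθ/(1+k) = 10×sin37°/2 = 3.009 m/s².
Starting from rest, L = ½at², so t = √(2L/a) = √(2×6.68/3.009) ≈ 2.11 s.

t ≈ 2.11 s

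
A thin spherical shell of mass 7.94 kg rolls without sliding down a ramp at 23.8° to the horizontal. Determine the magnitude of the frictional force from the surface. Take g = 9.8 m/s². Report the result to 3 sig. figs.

With I = (2/3)MR², the ratio k = I/(MR²) is 2/3.
Translational: Mg sinθ − f = Ma. Rotational about the CM: fR = Iα = kMRa, so f = kMa.
Combining, a = g sinθ/(1+k) and f = kMa = kMg sinθ/(1+k).
f = (2/3) × 7.94 × 9.8 × sin23.8° / 1.667 ≈ 12.6 N.

f ≈ 12.6 N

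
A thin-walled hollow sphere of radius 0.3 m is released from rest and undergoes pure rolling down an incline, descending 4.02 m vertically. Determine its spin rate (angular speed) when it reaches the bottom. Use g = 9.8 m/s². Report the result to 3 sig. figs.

ω ≈ 22.9 rad/s

With I = (2/3)MR², the ratio k = I/(MR²) is 2/3.
The rolling condition ω = v/R makes the rotational term ½I(v/R)² = ½kMv², so KE_total = ½(1+k)Mv² = (5/6)Mv².
Energy conservation Mgh = ½(1+k)Mv² gives v = √(2gh/(1+k)) = √(2 × 9.8 × 4.02 / 1.667) = 6.876 m/s.
Then ω = v/R = 6.876 / 0.3 ≈ 22.9 rad/s.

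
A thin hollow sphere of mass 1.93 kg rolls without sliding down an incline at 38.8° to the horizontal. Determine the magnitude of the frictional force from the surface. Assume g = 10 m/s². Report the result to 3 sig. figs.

f ≈ 4.84 N

For this body I = (2/3)MR², i.e. k = I/(MR²) = 2/3.
Newton's second law down the slope: Mg sinθ − f = Ma. The torque equation fR = Iα (with α = a/R) gives f = kMa.
Combining, a = g sinθ/(1+k) and f = kMa = kMg sinθ/(1+k).
f = (2/3) × 1.93 × 10 × sin38.8° / 1.667 ≈ 4.84 N.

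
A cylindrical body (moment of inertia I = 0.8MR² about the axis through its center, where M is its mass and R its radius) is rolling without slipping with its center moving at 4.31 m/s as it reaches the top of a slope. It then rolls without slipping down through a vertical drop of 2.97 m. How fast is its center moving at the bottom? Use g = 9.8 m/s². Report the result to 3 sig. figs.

v ≈ 7.14 m/s

For this body I = 0.8MR², i.e. k = I/(MR²) = 0.8.
Since it rolls without slipping, ω = v/R and KE = ½Mv² + ½Iω² = ½(1+k)Mv² = (9/10)Mv².
Conserving energy between top and bottom: (9/10)Mv² = (9/10)Mv₀² + Mgh, hence v² = v₀² + 2gh/(1+k).
v = √(4.31² + 2×9.8×2.97/1.8) = √50.92 ≈ 7.14 m/s.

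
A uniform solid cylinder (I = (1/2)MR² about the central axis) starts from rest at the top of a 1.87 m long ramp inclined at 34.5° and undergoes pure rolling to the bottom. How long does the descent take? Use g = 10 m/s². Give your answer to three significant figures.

t ≈ 0.995 s

The moment of inertia is (1/2)MR², giving k ≡ I/(MR²) = 0.5.
Along the incline Mg sinθ − f = Ma, and torque about the center fR = Iα = kMR²(a/R) gives f = kMa.
Hence a = g sinθ/(1+k) = 10×sin34.5°/1.5 = 3.776 m/s².
With constant a from rest, t = √(2L/a) = √(2·1.87/3.776) ≈ 0.995 s.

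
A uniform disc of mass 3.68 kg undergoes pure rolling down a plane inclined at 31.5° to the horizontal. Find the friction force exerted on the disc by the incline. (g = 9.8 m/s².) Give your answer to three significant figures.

Here I = (1/2)MR², so the shape factor k = I/(MR²) = 0.5.
Newton's second law down the slope: Mg sinθ − f = Ma. The torque equation fR = Iα (with α = a/R) gives f = kMa.
Combining, a = g sinθ/(1+k) and f = kMa = kMg sinθ/(1+k).
f = 0.5 × 3.68 × 9.8 × sin31.5° / 1.5 ≈ 6.28 N.

f ≈ 6.28 N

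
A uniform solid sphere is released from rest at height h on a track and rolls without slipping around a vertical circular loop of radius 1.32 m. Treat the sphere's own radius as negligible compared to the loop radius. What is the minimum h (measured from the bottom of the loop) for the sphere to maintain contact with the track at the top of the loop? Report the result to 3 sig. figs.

For this body I = (2/5)MR², i.e. k = I/(MR²) = 0.4.
At the top, contact is just lost when gravity alone supplies the centripetal force: Mg = Mv_top²/r, i.e. v_top² = gr.
With ω = v/R, the kinetic energy at speed v is ½(1+k)Mv² = (7/10)Mv².
Energy conservation from release (height h) to the top (height 2r): Mgh = Mg(2r) + (7/10)M·gr.
Thus h_min = 2r + (1+k)r/2 = r(2 + 1.4/2) = 1.32 × 2.7 ≈ 3.56 m.

h_min ≈ 3.56 m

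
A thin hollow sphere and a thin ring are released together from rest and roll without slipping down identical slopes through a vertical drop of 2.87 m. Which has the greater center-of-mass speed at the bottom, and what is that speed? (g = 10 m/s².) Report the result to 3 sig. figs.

the thin hollow sphere, at v ≈ 5.87 m/s

For rolling without slipping, Mgh = ½(1+k)Mv² where k = I/(MR²), so v = √(2gh/(1+k)).
Thin hollow sphere: k = 2/3, giving v = √(2×10×2.87/1.667) = 5.869 m/s.
Thin ring: k = 1, giving v = √(2×10×2.87/2) = 5.357 m/s.
The smaller k wins: the thin hollow sphere, at ≈ 5.87 m/s.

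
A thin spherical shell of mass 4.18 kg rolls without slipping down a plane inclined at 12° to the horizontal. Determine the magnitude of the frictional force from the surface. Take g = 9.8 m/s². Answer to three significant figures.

f ≈ 3.41 N

With I = (2/3)MR², the ratio k = I/(MR²) is 2/3.
Along the incline Mg sinθ − f = Ma, and torque about the center fR = Iα = kMR²(a/R) gives f = kMa.
Combining, a = g sinθ/(1+k) and f = kMa = kMg sinθ/(1+k).
f = (2/3) × 4.18 × 9.8 × sin12° / 1.667 ≈ 3.41 N.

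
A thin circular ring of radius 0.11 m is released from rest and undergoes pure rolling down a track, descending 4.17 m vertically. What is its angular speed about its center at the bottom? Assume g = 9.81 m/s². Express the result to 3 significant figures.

ω ≈ 58.1 rad/s

Here I = MR², so the shape factor k = I/(MR²) = 1.
Since it rolls without slipping, ω = v/R and KE = ½Mv² + ½Iω² = ½(1+k)Mv² = Mv².
Energy conservation Mgh = ½(1+k)Mv² gives v = √(2gh/(1+k)) = √(2 × 9.81 × 4.17 / 2) = 6.396 m/s.
Then ω = v/R = 6.396 / 0.11 ≈ 58.1 rad/s.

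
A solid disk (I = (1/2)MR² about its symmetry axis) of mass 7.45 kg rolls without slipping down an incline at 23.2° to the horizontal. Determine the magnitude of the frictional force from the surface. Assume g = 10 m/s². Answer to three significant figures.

The moment of inertia is (1/2)MR², giving k ≡ I/(MR²) = 0.5.
Newton's second law down the slope: Mg sinθ − f = Ma. The torque equation fR = Iα (with α = a/R) gives f = kMa.
Combining, a = g sinθ/(1+k) and f = kMa = kMg sinθ/(1+k).
f = 0.5 × 7.45 × 10 × sin23.2° / 1.5 ≈ 9.78 N.

f ≈ 9.78 N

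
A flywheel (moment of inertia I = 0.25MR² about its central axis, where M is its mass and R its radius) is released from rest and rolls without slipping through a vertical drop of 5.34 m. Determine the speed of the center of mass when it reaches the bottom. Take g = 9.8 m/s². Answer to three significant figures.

v ≈ 9.15 m/s

The moment of inertia is 0.25MR², giving k ≡ I/(MR²) = 0.25.
Since it rolls without slipping, ω = v/R and KE = ½Mv² + ½Iω² = ½(1+k)Mv² = (5/8)Mv².
Energy conservation: Mgh = (5/8)Mv², so v = √(2gh/(1+k)) = √(2 × 9.8 × 5.34 / 1.25) ≈ 9.15 m/s.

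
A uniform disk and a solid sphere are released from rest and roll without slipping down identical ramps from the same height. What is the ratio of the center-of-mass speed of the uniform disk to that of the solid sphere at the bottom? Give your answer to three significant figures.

v_ratio ≈ 0.966

Each satisfies Mgh = ½(1+k)Mv² with k = I/(MR²), so v ∝ 1/√(1+k).
For the uniform disk k = 0.5; for the solid sphere k = 0.4.
v₁/v₂ = √((1+k₂)/(1+k₁)) = √(1.4/1.5) ≈ 0.966.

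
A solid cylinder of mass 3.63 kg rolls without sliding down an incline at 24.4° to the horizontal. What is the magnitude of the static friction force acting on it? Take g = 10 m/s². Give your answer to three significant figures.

f ≈ 5.00 N

Here I = (1/2)MR², so the shape factor k = I/(MR²) = 0.5.
Along the incline Mg sinθ − f = Ma, and torque about the center fR = Iα = kMR²(a/R) gives f = kMa.
Combining, a = g sinθ/(1+k) and f = kMa = kMg sinθ/(1+k).
f = 0.5 × 3.63 × 10 × sin24.4° / 1.5 ≈ 5.00 N.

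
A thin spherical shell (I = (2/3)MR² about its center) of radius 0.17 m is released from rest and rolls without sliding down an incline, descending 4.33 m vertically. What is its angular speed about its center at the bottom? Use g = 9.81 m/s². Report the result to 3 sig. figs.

The moment of inertia is (2/3)MR², giving k ≡ I/(MR²) = 2/3.
Rolling without slipping gives ω = v/R, so the total kinetic energy is ½Mv² + ½Iω² = ½(1+k)Mv² = (5/6)Mv².
Energy conservation Mgh = ½(1+k)Mv² gives v = √(2gh/(1+k)) = √(2 × 9.81 × 4.33 / 1.667) = 7.14 m/s.
The angular speed follows from ω = v/R = 7.14/0.17 ≈ 42.0 rad/s.

ω ≈ 42.0 rad/s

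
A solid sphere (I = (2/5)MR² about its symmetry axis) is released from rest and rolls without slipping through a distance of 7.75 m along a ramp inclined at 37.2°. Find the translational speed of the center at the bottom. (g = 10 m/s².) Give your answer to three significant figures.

v ≈ 8.18 m/s

The moment of inertia is (2/5)MR², giving k ≡ I/(MR²) = 0.4.
Rolling without slipping gives ω = v/R, so the total kinetic energy is ½Mv² + ½Iω² = ½(1+k)Mv² = (7/10)Mv².
The vertical drop is h = L sinθ = 7.75 × sin37.2° = 4.686 m.
Energy conservation: Mgh = (7/10)Mv², so v = √(2gh/(1+k)) = √(2 × 10 × 4.686 / 1.4) ≈ 8.18 m/s.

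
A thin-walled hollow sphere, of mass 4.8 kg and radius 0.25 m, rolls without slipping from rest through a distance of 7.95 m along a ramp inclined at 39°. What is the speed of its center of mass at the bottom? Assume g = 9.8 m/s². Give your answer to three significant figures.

For this body I = (2/3)MR², i.e. k = I/(MR²) = 2/3.
Pure rolling means v = ωR; then KE = ½Mv² + ½I(v/R)² = ½(1+k)Mv² = (5/6)Mv².
The vertical drop is h = L sinθ = 7.95 × sin39° = 5.003 m.
Energy conservation: Mgh = (5/6)Mv², so v = √(2gh/(1+k)) = √(2 × 9.8 × 5.003 / 1.667) ≈ 7.67 m/s.

v ≈ 7.67 m/s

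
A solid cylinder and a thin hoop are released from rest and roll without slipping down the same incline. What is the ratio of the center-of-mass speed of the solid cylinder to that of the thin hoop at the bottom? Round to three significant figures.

Each satisfies Mgh = ½(1+k)Mv² with k = I/(MR²), so v ∝ 1/√(1+k).
For the solid cylinder k = 0.5; for the thin hoop k = 1.
v₁/v₂ = √((1+k₂)/(1+k₁)) = √(2/1.5) ≈ 1.15.

v_ratio ≈ 1.15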